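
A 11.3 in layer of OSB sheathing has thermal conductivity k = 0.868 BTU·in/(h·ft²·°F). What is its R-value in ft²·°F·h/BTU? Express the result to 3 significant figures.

13.0 ft²·°F·h/BTU

R = L/k = 11.3/0.868 = 13.02 ft²·°F·h/BTU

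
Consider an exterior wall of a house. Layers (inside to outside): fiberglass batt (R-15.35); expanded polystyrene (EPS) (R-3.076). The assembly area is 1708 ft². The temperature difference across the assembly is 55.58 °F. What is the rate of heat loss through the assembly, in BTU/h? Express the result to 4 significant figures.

R_total = 15.35 + 3.076 = 18.426 ft²·°F·h/BTU
Q = A·ΔT/R = 1708 × 55.58 / 18.426 = 5152 BTU/h

5152 BTU/h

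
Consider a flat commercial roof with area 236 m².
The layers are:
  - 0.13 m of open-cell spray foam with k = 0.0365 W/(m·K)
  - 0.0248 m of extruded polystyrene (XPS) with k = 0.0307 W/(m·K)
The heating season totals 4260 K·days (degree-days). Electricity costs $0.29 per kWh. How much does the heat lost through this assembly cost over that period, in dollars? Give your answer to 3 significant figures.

0.13/0.0365 = 3.562
0.0248/0.0307 = 0.8078
R_total = 3.562 + 0.8078 = 4.369 m²·K/W
E = A × HDD × 24 / R / 1000 = 236 × 4260 × 24 / 4.369 / 1000 = 5522 kWh
Cost = 5522 × 0.29 = $1601

1600 dollars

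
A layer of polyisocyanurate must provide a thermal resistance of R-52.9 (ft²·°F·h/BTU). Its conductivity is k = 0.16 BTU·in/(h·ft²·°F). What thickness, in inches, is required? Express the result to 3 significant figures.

8.46 in

L = R × k = 52.9 × 0.16 = 8.464 in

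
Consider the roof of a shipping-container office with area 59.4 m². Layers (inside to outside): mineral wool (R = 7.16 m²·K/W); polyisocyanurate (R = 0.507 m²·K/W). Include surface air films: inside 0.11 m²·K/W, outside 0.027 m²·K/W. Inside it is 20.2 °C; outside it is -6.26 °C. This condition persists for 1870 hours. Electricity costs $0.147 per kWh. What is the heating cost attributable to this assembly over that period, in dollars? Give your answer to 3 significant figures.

R_total = 0.11 + 7.16 + 0.507 + 0.027 = 7.804 m²·K/W
Q = 59.4 × (20.2 − (-6.26)) / 7.804 = 201.4 W
E = 201.4 W × 1870 h / 1000 = 376.6 kWh
Cost = 376.6 × 0.147 = $55.36

55.4 dollars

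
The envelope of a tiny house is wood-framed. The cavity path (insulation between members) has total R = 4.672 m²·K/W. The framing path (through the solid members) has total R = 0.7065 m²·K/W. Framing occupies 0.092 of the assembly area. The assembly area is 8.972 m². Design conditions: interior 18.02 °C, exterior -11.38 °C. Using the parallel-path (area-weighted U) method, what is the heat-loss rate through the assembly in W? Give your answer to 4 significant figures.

U_eff = 0.908/4.672 + 0.092/0.7065 = 0.19435 + 0.13022 = 0.32457
R_eff = 1/U_eff = 3.081 m²·K/W
Q = 8.972 × (18.02 − (-11.38)) / 3.081 = 85.614 W

85.61 W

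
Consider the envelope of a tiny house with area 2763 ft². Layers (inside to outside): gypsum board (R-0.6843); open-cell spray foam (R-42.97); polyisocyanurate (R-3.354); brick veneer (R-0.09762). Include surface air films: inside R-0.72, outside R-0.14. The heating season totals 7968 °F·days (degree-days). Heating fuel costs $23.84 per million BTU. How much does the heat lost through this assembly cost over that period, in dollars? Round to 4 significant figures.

262.6 dollars

R_total = 0.72 + 0.6843 + 42.97 + 3.354 + 0.09762 + 0.14 = 47.966 ft²·°F·h/BTU
E = A × HDD × 24 / R = 2763 × 7968 × 24 / 47.966 = 11016000 BTU
Cost = 11016000/10⁶ × 23.84 = $262.61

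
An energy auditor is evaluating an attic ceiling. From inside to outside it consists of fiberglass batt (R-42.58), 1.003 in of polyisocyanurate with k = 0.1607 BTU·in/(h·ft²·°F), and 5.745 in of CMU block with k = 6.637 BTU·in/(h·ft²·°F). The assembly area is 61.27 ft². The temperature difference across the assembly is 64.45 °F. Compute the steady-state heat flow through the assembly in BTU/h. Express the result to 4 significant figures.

79.47 BTU/h

1.003/0.1607 = 6.2414
5.745/6.637 = 0.8656
R_total = 42.58 + 6.2414 + 0.8656 = 49.687 ft²·°F·h/BTU
Q = A·ΔT/R = 61.27 × 64.45 / 49.687 = 79.474 BTU/h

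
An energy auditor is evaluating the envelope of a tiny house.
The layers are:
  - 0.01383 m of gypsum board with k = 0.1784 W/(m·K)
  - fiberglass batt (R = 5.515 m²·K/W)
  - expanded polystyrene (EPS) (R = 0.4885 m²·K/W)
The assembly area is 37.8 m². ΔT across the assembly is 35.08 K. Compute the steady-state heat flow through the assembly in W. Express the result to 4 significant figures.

218.1 W

0.01383/0.1784 = 0.077522
R_total = 0.077522 + 5.515 + 0.4885 = 6.081 m²·K/W
Q = A·ΔT/R = 37.8 × 35.08 / 6.081 = 218.06 W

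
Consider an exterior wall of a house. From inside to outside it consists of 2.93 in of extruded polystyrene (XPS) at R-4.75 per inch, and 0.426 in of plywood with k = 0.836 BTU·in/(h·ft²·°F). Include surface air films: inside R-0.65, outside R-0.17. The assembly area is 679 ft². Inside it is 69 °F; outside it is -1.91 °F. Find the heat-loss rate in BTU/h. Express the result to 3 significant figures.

2.93 × 4.75 = 13.92
0.426/0.836 = 0.5096
R_total = 0.65 + 13.92 + 0.5096 + 0.17 = 15.25 ft²·°F·h/BTU
Q = A·ΔT/R = 679 × (69 − (-1.91)) / 15.25 = 3158 BTU/h

3160 BTU/h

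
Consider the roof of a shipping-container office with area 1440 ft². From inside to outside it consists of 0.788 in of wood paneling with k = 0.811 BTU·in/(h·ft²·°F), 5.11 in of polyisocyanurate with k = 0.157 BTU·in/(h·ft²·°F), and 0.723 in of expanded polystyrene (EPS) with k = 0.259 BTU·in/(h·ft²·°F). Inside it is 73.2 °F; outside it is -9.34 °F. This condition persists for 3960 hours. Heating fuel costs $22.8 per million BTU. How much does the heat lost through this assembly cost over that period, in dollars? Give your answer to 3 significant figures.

296 dollars

0.788/0.811 = 0.9716
5.11/0.157 = 32.55
0.723/0.259 = 2.792
R_total = 0.9716 + 32.55 + 2.792 = 36.31 ft²·°F·h/BTU
Q = 1440 × (73.2 − (-9.34)) / 36.31 = 3273 BTU/h
E = 3273 × 3960 = 12960000 BTU
Cost = 12960000/10⁶ × 22.8 = $295.5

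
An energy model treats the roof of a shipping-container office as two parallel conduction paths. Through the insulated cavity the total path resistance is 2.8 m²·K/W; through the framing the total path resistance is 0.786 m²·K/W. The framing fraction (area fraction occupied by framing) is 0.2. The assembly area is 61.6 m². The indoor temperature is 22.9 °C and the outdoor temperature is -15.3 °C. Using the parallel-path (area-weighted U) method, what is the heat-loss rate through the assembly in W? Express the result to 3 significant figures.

U_eff = 0.8/2.8 + 0.2/0.786 = 0.2857 + 0.2545 = 0.5402
R_eff = 1/U_eff = 1.851 m²·K/W
Q = 61.6 × (22.9 − (-15.3)) / 1.851 = 1271 W

1270 W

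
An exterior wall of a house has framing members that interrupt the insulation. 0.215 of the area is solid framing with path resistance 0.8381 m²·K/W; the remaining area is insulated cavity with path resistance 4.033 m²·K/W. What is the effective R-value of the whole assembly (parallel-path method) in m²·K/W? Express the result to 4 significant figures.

U_eff = 0.785/4.033 + 0.215/0.8381 = 0.19464 + 0.25653 = 0.45118
R_eff = 1/U_eff = 2.2164 m²·K/W

2.216 m²·K/W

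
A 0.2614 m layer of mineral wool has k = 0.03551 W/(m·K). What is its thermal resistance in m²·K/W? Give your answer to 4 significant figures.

R = L/k = 0.2614/0.03551 = 7.3613 m²·K/W

7.361 m²·K/W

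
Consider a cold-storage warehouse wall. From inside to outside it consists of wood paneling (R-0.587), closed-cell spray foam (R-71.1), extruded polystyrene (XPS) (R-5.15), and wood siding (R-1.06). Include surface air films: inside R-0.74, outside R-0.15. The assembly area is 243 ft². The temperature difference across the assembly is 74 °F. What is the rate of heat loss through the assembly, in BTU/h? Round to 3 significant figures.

R_total = 0.74 + 0.587 + 71.1 + 5.15 + 1.06 + 0.15 = 78.79 ft²·°F·h/BTU
Q = A·ΔT/R = 243 × 74 / 78.79 = 228.2 BTU/h

228 BTU/h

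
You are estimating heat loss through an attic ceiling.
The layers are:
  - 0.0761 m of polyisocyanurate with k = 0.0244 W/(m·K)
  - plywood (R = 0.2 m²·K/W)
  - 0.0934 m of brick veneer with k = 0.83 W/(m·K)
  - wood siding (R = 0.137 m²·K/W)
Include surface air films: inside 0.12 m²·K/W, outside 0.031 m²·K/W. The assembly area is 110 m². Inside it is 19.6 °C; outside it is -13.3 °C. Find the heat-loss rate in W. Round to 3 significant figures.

0.0761/0.0244 = 3.119
0.0934/0.83 = 0.1125
R_total = 0.12 + 3.119 + 0.2 + 0.1125 + 0.137 + 0.031 = 3.719 m²·K/W
Q = A·ΔT/R = 110 × (19.6 − (-13.3)) / 3.719 = 973 W

973 W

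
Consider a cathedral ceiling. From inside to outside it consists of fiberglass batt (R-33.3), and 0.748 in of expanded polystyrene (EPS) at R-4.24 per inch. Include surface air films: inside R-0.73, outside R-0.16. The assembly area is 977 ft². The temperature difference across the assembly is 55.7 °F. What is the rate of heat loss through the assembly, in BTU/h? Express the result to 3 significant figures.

0.748 × 4.24 = 3.172
R_total = 0.73 + 33.3 + 3.172 + 0.16 = 37.36 ft²·°F·h/BTU
Q = A·ΔT/R = 977 × 55.7 / 37.36 = 1457 BTU/h

1460 BTU/h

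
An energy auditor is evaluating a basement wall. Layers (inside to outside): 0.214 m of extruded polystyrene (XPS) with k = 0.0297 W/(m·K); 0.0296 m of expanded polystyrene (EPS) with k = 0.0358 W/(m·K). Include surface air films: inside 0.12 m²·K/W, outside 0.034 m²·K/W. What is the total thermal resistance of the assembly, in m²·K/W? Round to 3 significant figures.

0.214/0.0297 = 7.205
0.0296/0.0358 = 0.8268
R_total = 0.12 + 7.205 + 0.8268 + 0.034 = 8.186 m²·K/W

8.19 m²·K/W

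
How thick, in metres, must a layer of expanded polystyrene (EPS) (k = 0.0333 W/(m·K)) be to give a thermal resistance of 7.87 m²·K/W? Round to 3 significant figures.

L = R·k = 7.87 × 0.0333 = 0.2621 m

0.262 m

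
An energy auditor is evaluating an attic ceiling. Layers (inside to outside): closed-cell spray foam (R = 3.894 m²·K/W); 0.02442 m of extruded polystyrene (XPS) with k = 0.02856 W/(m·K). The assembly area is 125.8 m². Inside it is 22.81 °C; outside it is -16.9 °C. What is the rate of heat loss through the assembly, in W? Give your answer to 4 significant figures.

0.02442/0.02856 = 0.85504
R_total = 3.894 + 0.85504 = 4.749 m²·K/W
Q = A·ΔT/R = 125.8 × (22.81 − (-16.9)) / 4.749 = 1051.9 W

1052 W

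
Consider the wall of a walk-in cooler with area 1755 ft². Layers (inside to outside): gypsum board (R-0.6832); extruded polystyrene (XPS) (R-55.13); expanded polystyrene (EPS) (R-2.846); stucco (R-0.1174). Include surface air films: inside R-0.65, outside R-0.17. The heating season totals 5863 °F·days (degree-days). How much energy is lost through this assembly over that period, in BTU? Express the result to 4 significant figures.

R_total = 0.65 + 0.6832 + 55.13 + 2.846 + 0.1174 + 0.17 = 59.597 ft²·°F·h/BTU
E = A × HDD × 24 / R = 1755 × 5863 × 24 / 59.597 = 4143700 BTU

4144000 BTU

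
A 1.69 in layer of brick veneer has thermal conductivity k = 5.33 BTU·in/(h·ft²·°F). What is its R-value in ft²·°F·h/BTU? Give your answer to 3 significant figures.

0.317 ft²·°F·h/BTU

R = L/k = 1.69/5.33 = 0.3171 ft²·°F·h/BTU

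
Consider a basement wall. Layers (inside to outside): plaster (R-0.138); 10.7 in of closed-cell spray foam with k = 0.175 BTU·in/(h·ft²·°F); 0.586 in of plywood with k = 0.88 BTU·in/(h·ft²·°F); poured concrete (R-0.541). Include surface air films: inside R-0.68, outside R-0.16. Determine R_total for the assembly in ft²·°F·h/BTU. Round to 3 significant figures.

63.3 ft²·°F·h/BTU

10.7/0.175 = 61.14
0.586/0.88 = 0.6659
R_total = 0.68 + 0.138 + 61.14 + 0.6659 + 0.541 + 0.16 = 63.33 ft²·°F·h/BTU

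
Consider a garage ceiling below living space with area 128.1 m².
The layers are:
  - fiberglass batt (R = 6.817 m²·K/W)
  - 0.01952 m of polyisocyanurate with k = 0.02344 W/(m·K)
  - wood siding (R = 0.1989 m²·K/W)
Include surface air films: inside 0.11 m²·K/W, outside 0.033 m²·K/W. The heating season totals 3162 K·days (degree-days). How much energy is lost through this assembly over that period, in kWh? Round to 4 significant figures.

1216 kWh

0.01952/0.02344 = 0.83276
R_total = 0.11 + 6.817 + 0.83276 + 0.1989 + 0.033 = 7.9917 m²·K/W
E = A × HDD × 24 / R / 1000 = 128.1 × 3162 × 24 / 7.9917 / 1000 = 1216.4 kWh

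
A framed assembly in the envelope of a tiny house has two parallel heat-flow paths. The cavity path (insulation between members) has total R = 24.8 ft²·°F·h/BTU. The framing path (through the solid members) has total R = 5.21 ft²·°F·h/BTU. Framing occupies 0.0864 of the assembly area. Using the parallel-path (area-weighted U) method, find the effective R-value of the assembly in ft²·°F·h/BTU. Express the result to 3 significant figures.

18.7 ft²·°F·h/BTU

U_eff = 0.9136/24.8 + 0.0864/5.21 = 0.03684 + 0.01658 = 0.05342
R_eff = 1/U_eff = 18.72 ft²·°F·h/BTU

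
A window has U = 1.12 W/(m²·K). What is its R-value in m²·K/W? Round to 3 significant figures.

0.893 m²·K/W

R = 1/U = 1/1.12 = 0.8929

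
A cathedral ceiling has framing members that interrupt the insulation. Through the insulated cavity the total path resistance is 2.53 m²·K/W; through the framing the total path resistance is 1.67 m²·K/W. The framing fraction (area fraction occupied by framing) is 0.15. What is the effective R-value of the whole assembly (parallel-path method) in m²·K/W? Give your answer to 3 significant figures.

U_eff = 0.85/2.53 + 0.15/1.67 = 0.336 + 0.08982 = 0.4258
R_eff = 1/U_eff = 2.349 m²·K/W

2.35 m²·K/W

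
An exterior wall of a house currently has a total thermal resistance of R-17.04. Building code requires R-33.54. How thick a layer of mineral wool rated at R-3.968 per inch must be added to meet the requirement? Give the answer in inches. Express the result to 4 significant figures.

ΔR = 33.54 − 17.04 = 16.5 ft²·°F·h/BTU
L = ΔR / (R/in) = 16.5/3.968 = 4.1583 in

4.158 in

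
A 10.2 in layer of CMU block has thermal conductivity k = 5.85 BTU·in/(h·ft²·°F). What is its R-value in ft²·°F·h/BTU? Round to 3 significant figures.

R = L/k = 10.2/5.85 = 1.744 ft²·°F·h/BTU

1.74 ft²·°F·h/BTU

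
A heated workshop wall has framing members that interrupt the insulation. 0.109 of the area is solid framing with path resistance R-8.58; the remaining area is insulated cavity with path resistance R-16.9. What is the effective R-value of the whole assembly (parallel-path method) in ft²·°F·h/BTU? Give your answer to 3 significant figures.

15.3 ft²·°F·h/BTU

U_eff = 0.891/16.9 + 0.109/8.58 = 0.05272 + 0.0127 = 0.06543
R_eff = 1/U_eff = 15.28 ft²·°F·h/BTU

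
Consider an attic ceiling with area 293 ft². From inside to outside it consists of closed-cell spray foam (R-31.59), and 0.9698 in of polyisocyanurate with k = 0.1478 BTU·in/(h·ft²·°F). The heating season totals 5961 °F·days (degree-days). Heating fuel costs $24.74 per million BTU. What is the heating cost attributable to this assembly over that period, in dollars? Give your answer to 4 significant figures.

0.9698/0.1478 = 6.5616
R_total = 31.59 + 6.5616 = 38.152 ft²·°F·h/BTU
E = A × HDD × 24 / R = 293 × 5961 × 24 / 38.152 = 1098700 BTU
Cost = 1098700/10⁶ × 24.74 = $27.182

27.18 dollars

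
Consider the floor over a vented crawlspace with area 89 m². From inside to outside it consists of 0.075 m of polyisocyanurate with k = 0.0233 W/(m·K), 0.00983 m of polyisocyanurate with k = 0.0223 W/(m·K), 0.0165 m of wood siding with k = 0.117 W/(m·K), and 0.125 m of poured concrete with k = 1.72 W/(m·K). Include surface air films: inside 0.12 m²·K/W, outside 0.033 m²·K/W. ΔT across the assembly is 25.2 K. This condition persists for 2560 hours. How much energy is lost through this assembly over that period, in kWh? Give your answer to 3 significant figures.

0.075/0.0233 = 3.219
0.00983/0.0223 = 0.4408
0.0165/0.117 = 0.141
0.125/1.72 = 0.07267
R_total = 0.12 + 3.219 + 0.4408 + 0.141 + 0.07267 + 0.033 = 4.026 m²·K/W
Q = 89 × 25.2 / 4.026 = 557 W
E = 557 W × 2560 h / 1000 = 1426 kWh

1430 kWh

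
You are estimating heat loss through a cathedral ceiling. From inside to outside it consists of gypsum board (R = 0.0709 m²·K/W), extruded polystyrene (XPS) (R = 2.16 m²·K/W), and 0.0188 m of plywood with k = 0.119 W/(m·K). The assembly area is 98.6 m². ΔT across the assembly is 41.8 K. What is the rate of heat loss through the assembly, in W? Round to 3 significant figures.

0.0188/0.119 = 0.158
R_total = 0.0709 + 2.16 + 0.158 = 2.389 m²·K/W
Q = A·ΔT/R = 98.6 × 41.8 / 2.389 = 1725 W

1730 W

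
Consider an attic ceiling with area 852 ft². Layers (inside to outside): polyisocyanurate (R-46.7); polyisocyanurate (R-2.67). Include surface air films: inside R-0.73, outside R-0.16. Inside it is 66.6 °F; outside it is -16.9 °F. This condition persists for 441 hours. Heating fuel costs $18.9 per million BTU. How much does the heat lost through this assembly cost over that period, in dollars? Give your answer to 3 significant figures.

R_total = 0.73 + 46.7 + 2.67 + 0.16 = 50.26 ft²·°F·h/BTU
Q = 852 × (66.6 − (-16.9)) / 50.26 = 1415 BTU/h
E = 1415 × 441 = 624200 BTU
Cost = 624200/10⁶ × 18.9 = $11.8

11.8 dollars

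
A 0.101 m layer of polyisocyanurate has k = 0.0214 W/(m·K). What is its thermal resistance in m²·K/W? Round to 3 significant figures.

4.72 m²·K/W

R = L/k = 0.101/0.0214 = 4.72 m²·K/W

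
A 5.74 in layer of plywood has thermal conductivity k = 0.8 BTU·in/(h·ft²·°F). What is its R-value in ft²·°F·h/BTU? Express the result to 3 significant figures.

7.17 ft²·°F·h/BTU

R = L/k = 5.74/0.8 = 7.175 ft²·°F·h/BTU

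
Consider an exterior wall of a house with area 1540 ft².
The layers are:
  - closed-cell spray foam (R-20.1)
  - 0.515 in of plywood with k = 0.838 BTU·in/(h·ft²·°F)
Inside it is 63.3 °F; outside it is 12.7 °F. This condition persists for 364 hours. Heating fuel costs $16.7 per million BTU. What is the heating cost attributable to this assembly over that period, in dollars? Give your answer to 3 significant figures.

22.9 dollars

0.515/0.838 = 0.6146
R_total = 20.1 + 0.6146 = 20.71 ft²·°F·h/BTU
Q = 1540 × (63.3 − 12.7) / 20.71 = 3762 BTU/h
E = 3762 × 364 = 1369000 BTU
Cost = 1369000/10⁶ × 16.7 = $22.87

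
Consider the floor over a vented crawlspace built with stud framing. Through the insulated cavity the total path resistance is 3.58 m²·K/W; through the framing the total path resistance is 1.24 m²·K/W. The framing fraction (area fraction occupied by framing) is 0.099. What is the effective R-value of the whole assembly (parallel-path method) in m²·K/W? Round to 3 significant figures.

3.02 m²·K/W

U_eff = 0.901/3.58 + 0.099/1.24 = 0.2517 + 0.07984 = 0.3315
R_eff = 1/U_eff = 3.016 m²·K/W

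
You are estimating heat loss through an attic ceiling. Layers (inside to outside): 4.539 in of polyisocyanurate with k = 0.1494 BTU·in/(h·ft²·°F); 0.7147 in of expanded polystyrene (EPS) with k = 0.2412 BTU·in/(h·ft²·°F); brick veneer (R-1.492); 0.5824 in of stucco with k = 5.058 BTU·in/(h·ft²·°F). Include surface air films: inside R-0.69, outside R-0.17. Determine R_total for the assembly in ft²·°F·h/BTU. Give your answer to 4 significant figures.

4.539/0.1494 = 30.382
0.7147/0.2412 = 2.9631
0.5824/5.058 = 0.11514
R_total = 0.69 + 30.382 + 2.9631 + 1.492 + 0.11514 + 0.17 = 35.812 ft²·°F·h/BTU

35.81 ft²·°F·h/BTU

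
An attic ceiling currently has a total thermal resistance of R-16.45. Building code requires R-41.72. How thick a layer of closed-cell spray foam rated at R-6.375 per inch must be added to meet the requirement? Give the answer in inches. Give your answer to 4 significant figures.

ΔR = 41.72 − 16.45 = 25.27 ft²·°F·h/BTU
L = ΔR / (R/in) = 25.27/6.375 = 3.9639 in

3.964 in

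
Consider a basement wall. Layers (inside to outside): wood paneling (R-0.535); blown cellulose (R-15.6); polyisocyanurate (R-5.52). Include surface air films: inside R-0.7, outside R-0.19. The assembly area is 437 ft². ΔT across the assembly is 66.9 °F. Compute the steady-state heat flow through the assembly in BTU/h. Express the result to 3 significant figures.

R_total = 0.7 + 0.535 + 15.6 + 5.52 + 0.19 = 22.54 ft²·°F·h/BTU
Q = A·ΔT/R = 437 × 66.9 / 22.54 = 1297 BTU/h

1300 BTU/h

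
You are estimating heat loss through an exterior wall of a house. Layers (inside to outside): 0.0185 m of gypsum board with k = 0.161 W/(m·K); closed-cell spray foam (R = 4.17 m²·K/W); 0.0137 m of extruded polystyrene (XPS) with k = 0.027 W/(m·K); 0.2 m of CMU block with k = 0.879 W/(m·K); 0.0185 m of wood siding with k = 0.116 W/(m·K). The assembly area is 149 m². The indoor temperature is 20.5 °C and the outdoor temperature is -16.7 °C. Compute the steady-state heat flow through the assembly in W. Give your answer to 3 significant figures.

0.0185/0.161 = 0.1149
0.0137/0.027 = 0.5074
0.2/0.879 = 0.2275
0.0185/0.116 = 0.1595
R_total = 0.1149 + 4.17 + 0.5074 + 0.2275 + 0.1595 = 5.179 m²·K/W
Q = A·ΔT/R = 149 × (20.5 − (-16.7)) / 5.179 = 1070 W

1070 W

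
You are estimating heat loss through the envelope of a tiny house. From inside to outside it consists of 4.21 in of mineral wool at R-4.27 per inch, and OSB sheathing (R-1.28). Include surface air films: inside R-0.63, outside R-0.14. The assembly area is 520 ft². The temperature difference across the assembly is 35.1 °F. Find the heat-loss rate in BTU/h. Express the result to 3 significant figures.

4.21 × 4.27 = 17.98
R_total = 0.63 + 17.98 + 1.28 + 0.14 = 20.03 ft²·°F·h/BTU
Q = A·ΔT/R = 520 × 35.1 / 20.03 = 911.4 BTU/h

911 BTU/h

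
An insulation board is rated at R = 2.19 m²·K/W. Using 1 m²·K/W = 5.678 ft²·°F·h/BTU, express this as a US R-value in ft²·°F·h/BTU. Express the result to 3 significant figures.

R_US = 2.19 × 5.678 = 12.43

12.4 ft²·°F·h/BTU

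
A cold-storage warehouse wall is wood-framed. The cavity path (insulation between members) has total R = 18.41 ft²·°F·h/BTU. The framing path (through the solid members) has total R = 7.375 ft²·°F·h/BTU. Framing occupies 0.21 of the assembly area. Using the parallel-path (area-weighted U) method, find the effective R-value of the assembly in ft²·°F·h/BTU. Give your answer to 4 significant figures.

U_eff = 0.79/18.41 + 0.21/7.375 = 0.042911 + 0.028475 = 0.071386
R_eff = 1/U_eff = 14.008 ft²·°F·h/BTU

14.01 ft²·°F·h/BTU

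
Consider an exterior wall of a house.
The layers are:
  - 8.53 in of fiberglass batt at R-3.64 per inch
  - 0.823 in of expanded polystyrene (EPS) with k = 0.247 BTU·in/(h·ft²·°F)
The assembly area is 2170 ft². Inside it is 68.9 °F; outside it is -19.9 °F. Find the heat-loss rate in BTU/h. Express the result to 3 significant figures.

5600 BTU/h

8.53 × 3.64 = 31.05
0.823/0.247 = 3.332
R_total = 31.05 + 3.332 = 34.38 ft²·°F·h/BTU
Q = A·ΔT/R = 2170 × (68.9 − (-19.9)) / 34.38 = 5605 BTU/h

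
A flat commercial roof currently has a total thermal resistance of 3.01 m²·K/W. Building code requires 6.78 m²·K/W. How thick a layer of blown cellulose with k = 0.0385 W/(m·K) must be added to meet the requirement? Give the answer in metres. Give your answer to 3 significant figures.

ΔR = 6.78 − 3.01 = 3.77 m²·K/W
L = ΔR × k = 3.77 × 0.0385 = 0.1451 m

0.145 m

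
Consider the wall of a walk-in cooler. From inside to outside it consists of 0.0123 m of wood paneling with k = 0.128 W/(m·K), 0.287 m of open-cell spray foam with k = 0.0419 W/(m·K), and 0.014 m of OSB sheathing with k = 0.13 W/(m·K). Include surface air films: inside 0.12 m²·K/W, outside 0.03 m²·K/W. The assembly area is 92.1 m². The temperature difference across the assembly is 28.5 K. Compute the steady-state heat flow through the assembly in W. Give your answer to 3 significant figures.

0.0123/0.128 = 0.09609
0.287/0.0419 = 6.85
0.014/0.13 = 0.1077
R_total = 0.12 + 0.09609 + 6.85 + 0.1077 + 0.03 = 7.203 m²·K/W
Q = A·ΔT/R = 92.1 × 28.5 / 7.203 = 364.4 W

364 W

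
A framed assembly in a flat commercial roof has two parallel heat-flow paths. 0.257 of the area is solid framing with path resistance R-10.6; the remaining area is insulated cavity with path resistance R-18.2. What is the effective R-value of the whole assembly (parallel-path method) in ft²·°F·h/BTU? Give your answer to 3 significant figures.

15.4 ft²·°F·h/BTU

U_eff = 0.743/18.2 + 0.257/10.6 = 0.04082 + 0.02425 = 0.06507
R_eff = 1/U_eff = 15.37 ft²·°F·h/BTU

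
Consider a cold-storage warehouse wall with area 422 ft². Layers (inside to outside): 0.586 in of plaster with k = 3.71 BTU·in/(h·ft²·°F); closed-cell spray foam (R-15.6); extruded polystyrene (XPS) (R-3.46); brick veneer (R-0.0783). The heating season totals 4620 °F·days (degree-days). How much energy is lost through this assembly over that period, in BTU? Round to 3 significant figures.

0.586/3.71 = 0.158
R_total = 0.158 + 15.6 + 3.46 + 0.0783 = 19.3 ft²·°F·h/BTU
E = A × HDD × 24 / R = 422 × 4620 × 24 / 19.3 = 2425000 BTU

2420000 BTU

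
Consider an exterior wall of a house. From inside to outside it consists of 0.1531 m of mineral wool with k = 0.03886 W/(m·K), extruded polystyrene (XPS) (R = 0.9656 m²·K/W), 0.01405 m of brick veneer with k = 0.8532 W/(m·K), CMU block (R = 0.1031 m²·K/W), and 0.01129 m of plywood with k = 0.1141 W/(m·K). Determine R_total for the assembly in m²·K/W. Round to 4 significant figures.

0.1531/0.03886 = 3.9398
0.01405/0.8532 = 0.016467
0.01129/0.1141 = 0.098948
R_total = 3.9398 + 0.9656 + 0.016467 + 0.1031 + 0.098948 = 5.1239 m²·K/W

5.124 m²·K/W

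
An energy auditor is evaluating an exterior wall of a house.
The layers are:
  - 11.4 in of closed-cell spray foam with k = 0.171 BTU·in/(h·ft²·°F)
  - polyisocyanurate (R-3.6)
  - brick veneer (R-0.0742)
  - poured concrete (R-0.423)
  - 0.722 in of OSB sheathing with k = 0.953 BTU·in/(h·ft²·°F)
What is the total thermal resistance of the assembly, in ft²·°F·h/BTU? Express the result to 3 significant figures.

71.5 ft²·°F·h/BTU

11.4/0.171 = 66.67
0.722/0.953 = 0.7576
R_total = 66.67 + 3.6 + 0.0742 + 0.423 + 0.7576 = 71.52 ft²·°F·h/BTU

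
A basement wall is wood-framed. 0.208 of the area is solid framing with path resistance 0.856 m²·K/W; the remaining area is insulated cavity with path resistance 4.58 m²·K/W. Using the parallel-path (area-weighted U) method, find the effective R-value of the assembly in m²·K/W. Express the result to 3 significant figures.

U_eff = 0.792/4.58 + 0.208/0.856 = 0.1729 + 0.243 = 0.4159
R_eff = 1/U_eff = 2.404 m²·K/W

2.40 m²·K/W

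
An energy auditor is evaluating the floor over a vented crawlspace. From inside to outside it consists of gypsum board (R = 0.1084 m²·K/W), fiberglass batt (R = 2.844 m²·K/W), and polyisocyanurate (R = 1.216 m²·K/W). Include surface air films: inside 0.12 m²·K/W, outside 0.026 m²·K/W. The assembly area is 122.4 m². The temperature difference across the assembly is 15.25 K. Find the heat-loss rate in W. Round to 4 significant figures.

432.6 W

R_total = 0.12 + 0.1084 + 2.844 + 1.216 + 0.026 = 4.3144 m²·K/W
Q = A·ΔT/R = 122.4 × 15.25 / 4.3144 = 432.64 W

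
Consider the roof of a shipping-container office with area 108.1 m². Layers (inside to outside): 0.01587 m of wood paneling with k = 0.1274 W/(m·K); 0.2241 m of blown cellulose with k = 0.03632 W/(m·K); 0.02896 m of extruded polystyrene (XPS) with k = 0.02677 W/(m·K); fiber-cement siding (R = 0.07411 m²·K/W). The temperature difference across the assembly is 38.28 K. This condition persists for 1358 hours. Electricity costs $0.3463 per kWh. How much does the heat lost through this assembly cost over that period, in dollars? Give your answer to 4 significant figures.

0.01587/0.1274 = 0.12457
0.2241/0.03632 = 6.1702
0.02896/0.02677 = 1.0818
R_total = 0.12457 + 6.1702 + 1.0818 + 0.07411 = 7.4506 m²·K/W
Q = 108.1 × 38.28 / 7.4506 = 555.4 W
E = 555.4 W × 1358 h / 1000 = 754.23 kWh
Cost = 754.23 × 0.3463 = $261.19

261.2 dollars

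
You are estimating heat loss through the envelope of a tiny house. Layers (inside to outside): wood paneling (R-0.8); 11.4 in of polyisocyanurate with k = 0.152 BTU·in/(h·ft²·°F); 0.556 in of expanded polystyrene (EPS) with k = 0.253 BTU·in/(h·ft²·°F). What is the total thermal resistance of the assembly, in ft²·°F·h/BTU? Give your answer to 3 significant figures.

11.4/0.152 = 75
0.556/0.253 = 2.198
R_total = 0.8 + 75 + 2.198 = 78 ft²·°F·h/BTU

78.0 ft²·°F·h/BTU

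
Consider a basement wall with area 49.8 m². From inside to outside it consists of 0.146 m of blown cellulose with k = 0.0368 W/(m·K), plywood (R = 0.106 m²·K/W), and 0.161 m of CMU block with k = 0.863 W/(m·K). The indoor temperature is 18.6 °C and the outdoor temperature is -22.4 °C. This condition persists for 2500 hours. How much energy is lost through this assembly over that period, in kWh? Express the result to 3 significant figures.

0.146/0.0368 = 3.967
0.161/0.863 = 0.1866
R_total = 3.967 + 0.106 + 0.1866 = 4.26 m²·K/W
Q = 49.8 × (18.6 − (-22.4)) / 4.26 = 479.3 W
E = 479.3 W × 2500 h / 1000 = 1198 kWh

1200 kWh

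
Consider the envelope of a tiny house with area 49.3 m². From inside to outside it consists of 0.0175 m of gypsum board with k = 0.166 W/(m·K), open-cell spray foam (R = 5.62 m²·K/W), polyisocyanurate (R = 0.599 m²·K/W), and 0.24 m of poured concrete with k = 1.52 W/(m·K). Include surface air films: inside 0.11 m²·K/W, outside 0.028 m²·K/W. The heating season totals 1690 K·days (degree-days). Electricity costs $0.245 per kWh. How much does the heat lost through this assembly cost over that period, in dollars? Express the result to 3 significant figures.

0.0175/0.166 = 0.1054
0.24/1.52 = 0.1579
R_total = 0.11 + 0.1054 + 5.62 + 0.599 + 0.1579 + 0.028 = 6.62 m²·K/W
E = A × HDD × 24 / R / 1000 = 49.3 × 1690 × 24 / 6.62 / 1000 = 302 kWh
Cost = 302 × 0.245 = $74

74.0 dollars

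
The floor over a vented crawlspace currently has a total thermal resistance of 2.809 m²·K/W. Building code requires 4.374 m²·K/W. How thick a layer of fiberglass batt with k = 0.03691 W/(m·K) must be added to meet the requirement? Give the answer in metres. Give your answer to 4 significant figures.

0.05776 m

ΔR = 4.374 − 2.809 = 1.565 m²·K/W
L = ΔR × k = 1.565 × 0.03691 = 0.057764 m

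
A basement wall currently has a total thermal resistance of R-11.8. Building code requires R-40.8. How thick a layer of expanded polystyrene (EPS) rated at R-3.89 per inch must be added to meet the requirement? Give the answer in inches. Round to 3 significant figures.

7.46 in

ΔR = 40.8 − 11.8 = 29 ft²·°F·h/BTU
L = ΔR / (R/in) = 29/3.89 = 7.455 in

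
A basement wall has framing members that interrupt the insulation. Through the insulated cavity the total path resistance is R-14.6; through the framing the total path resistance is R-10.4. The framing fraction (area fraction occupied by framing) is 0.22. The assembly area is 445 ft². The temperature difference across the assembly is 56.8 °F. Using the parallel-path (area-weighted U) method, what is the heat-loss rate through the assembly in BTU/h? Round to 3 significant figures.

U_eff = 0.78/14.6 + 0.22/10.4 = 0.05342 + 0.02115 = 0.07458
R_eff = 1/U_eff = 13.41 ft²·°F·h/BTU
Q = 445 × 56.8 / 13.41 = 1885 BTU/h

1890 BTU/h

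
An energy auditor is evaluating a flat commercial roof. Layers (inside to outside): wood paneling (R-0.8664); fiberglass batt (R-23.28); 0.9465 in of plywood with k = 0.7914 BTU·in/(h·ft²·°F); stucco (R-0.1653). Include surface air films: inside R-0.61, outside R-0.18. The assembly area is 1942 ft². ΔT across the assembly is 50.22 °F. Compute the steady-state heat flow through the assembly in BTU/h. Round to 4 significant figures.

0.9465/0.7914 = 1.196
R_total = 0.61 + 0.8664 + 23.28 + 1.196 + 0.1653 + 0.18 = 26.298 ft²·°F·h/BTU
Q = A·ΔT/R = 1942 × 50.22 / 26.298 = 3708.6 BTU/h

3709 BTU/h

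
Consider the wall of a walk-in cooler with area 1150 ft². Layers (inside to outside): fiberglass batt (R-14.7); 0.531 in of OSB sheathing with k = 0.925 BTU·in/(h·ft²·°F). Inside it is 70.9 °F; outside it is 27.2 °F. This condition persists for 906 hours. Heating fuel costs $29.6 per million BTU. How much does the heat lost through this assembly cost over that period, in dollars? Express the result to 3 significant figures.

88.2 dollars

0.531/0.925 = 0.5741
R_total = 14.7 + 0.5741 = 15.27 ft²·°F·h/BTU
Q = 1150 × (70.9 − 27.2) / 15.27 = 3290 BTU/h
E = 3290 × 906 = 2981000 BTU
Cost = 2981000/10⁶ × 29.6 = $88.24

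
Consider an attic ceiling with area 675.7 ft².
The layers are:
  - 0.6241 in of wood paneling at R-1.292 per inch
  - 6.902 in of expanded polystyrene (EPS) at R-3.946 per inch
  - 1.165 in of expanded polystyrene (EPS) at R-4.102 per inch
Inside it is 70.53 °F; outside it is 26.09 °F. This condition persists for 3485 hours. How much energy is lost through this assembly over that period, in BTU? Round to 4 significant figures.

0.6241 × 1.292 = 0.80634
6.902 × 3.946 = 27.235
1.165 × 4.102 = 4.7788
R_total = 0.80634 + 27.235 + 4.7788 = 32.82 ft²·°F·h/BTU
Q = 675.7 × (70.53 − 26.09) / 32.82 = 914.92 BTU/h
E = 914.92 × 3485 = 3188500 BTU

3188000 BTU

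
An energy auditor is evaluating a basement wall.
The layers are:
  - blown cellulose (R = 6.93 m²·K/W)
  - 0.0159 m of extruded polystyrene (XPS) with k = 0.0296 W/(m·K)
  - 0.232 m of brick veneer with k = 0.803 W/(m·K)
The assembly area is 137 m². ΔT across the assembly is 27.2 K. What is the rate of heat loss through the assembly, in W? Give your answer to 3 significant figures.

0.0159/0.0296 = 0.5372
0.232/0.803 = 0.2889
R_total = 6.93 + 0.5372 + 0.2889 = 7.756 m²·K/W
Q = A·ΔT/R = 137 × 27.2 / 7.756 = 480.4 W

480 W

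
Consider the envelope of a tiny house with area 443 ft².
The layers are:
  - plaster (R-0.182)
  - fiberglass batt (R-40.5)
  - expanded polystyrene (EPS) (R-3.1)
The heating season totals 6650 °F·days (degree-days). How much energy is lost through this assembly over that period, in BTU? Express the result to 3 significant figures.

1610000 BTU

R_total = 0.182 + 40.5 + 3.1 = 43.78 ft²·°F·h/BTU
E = A × HDD × 24 / R = 443 × 6650 × 24 / 43.78 = 1615000 BTU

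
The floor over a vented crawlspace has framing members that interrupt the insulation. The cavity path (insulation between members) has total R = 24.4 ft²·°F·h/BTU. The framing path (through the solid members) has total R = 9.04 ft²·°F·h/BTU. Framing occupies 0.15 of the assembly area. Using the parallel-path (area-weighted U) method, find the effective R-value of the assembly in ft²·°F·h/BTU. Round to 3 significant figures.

U_eff = 0.85/24.4 + 0.15/9.04 = 0.03484 + 0.01659 = 0.05143
R_eff = 1/U_eff = 19.44 ft²·°F·h/BTU

19.4 ft²·°F·h/BTU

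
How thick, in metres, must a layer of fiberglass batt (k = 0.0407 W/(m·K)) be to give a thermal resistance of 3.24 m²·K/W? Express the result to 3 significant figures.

L = R·k = 3.24 × 0.0407 = 0.1319 m

0.132 m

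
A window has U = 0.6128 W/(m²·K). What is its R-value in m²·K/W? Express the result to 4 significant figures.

R = 1/U = 1/0.6128 = 1.6319

1.632 m²·K/W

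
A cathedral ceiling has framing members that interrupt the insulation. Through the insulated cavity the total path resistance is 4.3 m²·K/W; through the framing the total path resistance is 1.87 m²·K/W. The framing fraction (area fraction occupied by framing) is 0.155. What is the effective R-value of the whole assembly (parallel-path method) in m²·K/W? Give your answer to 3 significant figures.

3.58 m²·K/W

U_eff = 0.845/4.3 + 0.155/1.87 = 0.1965 + 0.08289 = 0.2794
R_eff = 1/U_eff = 3.579 m²·K/W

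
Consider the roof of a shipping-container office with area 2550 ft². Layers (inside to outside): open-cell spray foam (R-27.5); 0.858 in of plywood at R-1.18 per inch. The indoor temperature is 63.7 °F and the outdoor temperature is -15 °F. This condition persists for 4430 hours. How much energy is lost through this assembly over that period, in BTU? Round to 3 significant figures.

0.858 × 1.18 = 1.012
R_total = 27.5 + 1.012 = 28.51 ft²·°F·h/BTU
Q = 2550 × (63.7 − (-15)) / 28.51 = 7039 BTU/h
E = 7039 × 4430 = 31180000 BTU

31200000 BTU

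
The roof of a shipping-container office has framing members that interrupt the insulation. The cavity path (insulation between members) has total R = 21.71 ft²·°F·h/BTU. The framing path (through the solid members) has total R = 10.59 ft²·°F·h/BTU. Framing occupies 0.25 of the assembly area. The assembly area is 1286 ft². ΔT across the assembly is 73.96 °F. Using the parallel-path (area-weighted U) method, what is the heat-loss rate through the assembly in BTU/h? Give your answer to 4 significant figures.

U_eff = 0.75/21.71 + 0.25/10.59 = 0.034546 + 0.023607 = 0.058153
R_eff = 1/U_eff = 17.196 ft²·°F·h/BTU
Q = 1286 × 73.96 / 17.196 = 5531.1 BTU/h

5531 BTU/h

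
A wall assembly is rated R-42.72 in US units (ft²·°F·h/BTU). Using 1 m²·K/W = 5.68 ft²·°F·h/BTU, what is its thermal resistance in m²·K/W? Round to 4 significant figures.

7.521 m²·K/W

R_SI = 42.72/5.68 = 7.5211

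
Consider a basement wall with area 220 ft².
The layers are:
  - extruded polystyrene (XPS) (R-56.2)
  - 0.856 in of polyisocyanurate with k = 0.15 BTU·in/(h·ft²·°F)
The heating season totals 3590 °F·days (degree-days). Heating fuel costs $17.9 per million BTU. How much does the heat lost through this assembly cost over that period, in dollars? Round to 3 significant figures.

5.48 dollars

0.856/0.15 = 5.707
R_total = 56.2 + 5.707 = 61.91 ft²·°F·h/BTU
E = A × HDD × 24 / R = 220 × 3590 × 24 / 61.91 = 306200 BTU
Cost = 306200/10⁶ × 17.9 = $5.481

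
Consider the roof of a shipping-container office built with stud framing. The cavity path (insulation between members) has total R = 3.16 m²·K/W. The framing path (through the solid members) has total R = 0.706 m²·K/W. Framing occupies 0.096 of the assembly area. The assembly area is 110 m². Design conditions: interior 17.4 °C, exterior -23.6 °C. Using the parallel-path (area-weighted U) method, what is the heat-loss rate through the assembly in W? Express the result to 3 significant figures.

U_eff = 0.904/3.16 + 0.096/0.706 = 0.2861 + 0.136 = 0.4221
R_eff = 1/U_eff = 2.369 m²·K/W
Q = 110 × (17.4 − (-23.6)) / 2.369 = 1903 W

1900 W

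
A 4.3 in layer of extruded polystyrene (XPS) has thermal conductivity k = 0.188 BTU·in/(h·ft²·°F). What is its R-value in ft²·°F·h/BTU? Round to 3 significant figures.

R = L/k = 4.3/0.188 = 22.87 ft²·°F·h/BTU

22.9 ft²·°F·h/BTU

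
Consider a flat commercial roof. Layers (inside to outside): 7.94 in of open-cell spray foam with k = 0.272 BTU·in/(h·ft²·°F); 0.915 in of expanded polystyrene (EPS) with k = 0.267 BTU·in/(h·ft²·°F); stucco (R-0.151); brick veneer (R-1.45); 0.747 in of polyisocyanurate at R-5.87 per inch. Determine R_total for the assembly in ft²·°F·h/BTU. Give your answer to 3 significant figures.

7.94/0.272 = 29.19
0.915/0.267 = 3.427
0.747 × 5.87 = 4.385
R_total = 29.19 + 3.427 + 0.151 + 1.45 + 4.385 = 38.6 ft²·°F·h/BTU

38.6 ft²·°F·h/BTU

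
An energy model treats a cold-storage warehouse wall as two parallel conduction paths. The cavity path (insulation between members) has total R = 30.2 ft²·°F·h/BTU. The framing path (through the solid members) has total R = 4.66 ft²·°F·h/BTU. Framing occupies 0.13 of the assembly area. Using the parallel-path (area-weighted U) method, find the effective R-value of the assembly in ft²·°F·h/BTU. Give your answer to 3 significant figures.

17.6 ft²·°F·h/BTU

U_eff = 0.87/30.2 + 0.13/4.66 = 0.02881 + 0.0279 = 0.0567
R_eff = 1/U_eff = 17.64 ft²·°F·h/BTU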